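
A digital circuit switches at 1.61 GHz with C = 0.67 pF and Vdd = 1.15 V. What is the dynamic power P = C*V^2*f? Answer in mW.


Step 1: V^2 = 1.15^2 = 1.3225 V^2
Step 2: P = C*V^2*f = 0.67e-12 F * 1.3225 * 1.61e9 Hz
Step 3: P = 1.42658075e-03 W
Step 4: P = 1.427 mW

1.427


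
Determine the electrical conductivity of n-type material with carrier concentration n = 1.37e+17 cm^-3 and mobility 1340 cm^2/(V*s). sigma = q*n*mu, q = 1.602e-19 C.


Step 1: sigma = q * n * mu
Step 2: sigma = 1.602e-19 * 1.37e+17 * 1340
Step 3: sigma = 2.941e+01 S/cm

2.941e+01


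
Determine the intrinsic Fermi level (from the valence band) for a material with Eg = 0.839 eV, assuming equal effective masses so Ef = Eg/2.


Step 1: For an intrinsic semiconductor, the Fermi level sits at midgap.
Step 2: Ef = Eg / 2 = 0.839 / 2 = 0.4195 eV

0.4195


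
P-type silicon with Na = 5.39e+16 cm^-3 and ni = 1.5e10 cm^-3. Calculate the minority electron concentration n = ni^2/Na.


Step 1: Majority hole concentration p ≈ Na = 5.39e+16 cm^-3
Step 2: n = ni^2 / Na = (1.5e10)^2 / 5.39e+16
Step 3: n = 4.17e+03 cm^-3

4.17e+03


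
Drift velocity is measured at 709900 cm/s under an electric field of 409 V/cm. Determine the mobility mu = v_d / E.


Step 1: mu = v_d / E
Step 2: mu = 709900 / 409
Step 3: mu = 1735.7 cm^2/(V*s)

1735.7


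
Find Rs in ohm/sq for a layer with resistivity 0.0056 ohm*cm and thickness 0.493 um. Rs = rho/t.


Step 1: Convert thickness to cm: t = 0.493 um = 4.9300e-05 cm
Step 2: Rs = rho / t = 0.0056 / 4.9300e-05
Step 3: Rs = 113.6 ohm/sq

113.6


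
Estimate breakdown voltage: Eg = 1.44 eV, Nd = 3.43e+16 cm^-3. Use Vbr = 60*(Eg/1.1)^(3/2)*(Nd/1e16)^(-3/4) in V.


Step 1: Eg/1.1 = 1.44/1.1 = 1.309091
Step 2: (Eg/1.1)^1.5 = 1.309091^1.5 = 1.497803
Step 3: (Nd/1e16)^(-0.75) = (3.43)^(-0.75) = 0.396761
Step 4: Vbr = 60 * 1.497803 * 0.396761 = 35.7 V

35.7


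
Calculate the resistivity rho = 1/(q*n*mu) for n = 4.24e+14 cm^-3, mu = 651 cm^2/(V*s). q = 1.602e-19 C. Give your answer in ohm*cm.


Step 1: sigma = q * n * mu = 1.602e-19 * 4.24e+14 * 651 = 4.42190e-02 S/cm
Step 2: rho = 1 / sigma = 1 / 4.42190e-02 = 22.61 ohm*cm

22.61


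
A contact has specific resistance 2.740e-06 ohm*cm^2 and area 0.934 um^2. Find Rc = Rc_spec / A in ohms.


Step 1: Convert area to cm^2: 0.934 um^2 = 9.3400e-09 cm^2
Step 2: Rc = Rc_spec / A = 2.740e-06 / 9.3400e-09
Step 3: Rc = 2.93e+02 ohms

2.93e+02


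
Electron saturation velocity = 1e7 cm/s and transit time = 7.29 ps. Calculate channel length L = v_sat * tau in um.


Step 1: tau in seconds = 7.29 ps * 1e-12 = 7.2900e-12 s
Step 2: L = v_sat * tau = 1e7 * 7.2900e-12 = 7.2900e-05 cm
Step 3: L in um = 7.2900e-05 * 1e4 = 0.729 um

0.729


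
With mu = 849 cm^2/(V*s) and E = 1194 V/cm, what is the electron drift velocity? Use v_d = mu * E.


Step 1: v_d = mu * E
Step 2: v_d = 849 * 1194 = 1013706
Step 3: v_d = 1.01e+06 cm/s

1.01e+06


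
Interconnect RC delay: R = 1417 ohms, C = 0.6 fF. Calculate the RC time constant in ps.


Step 1: tau = R * C
Step 2: tau = 1417 * 0.6 fF = 1417 * 6.0e-16 F
Step 3: tau = 8.502e-13 s = 0.8502 ps

0.8502


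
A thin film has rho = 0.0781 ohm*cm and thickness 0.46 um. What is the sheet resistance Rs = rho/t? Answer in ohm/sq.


Step 1: Convert thickness to cm: t = 0.46 um = 4.6000e-05 cm
Step 2: Rs = rho / t = 0.0781 / 4.6000e-05
Step 3: Rs = 1697.8 ohm/sq

1697.8


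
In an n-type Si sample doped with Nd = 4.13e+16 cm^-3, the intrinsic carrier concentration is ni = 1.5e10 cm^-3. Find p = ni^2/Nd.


Step 1: Since Nd >> ni, n ≈ Nd = 4.13e+16 cm^-3
Step 2: p = ni^2 / n = (1.5e10)^2 / 4.13e+16
Step 3: p = 2.25e20 / 4.13e+16 = 5.45e+03 cm^-3

5.45e+03


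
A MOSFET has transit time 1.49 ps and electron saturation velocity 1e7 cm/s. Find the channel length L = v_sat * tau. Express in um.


Step 1: tau in seconds = 1.49 ps * 1e-12 = 1.4900e-12 s
Step 2: L = v_sat * tau = 1e7 * 1.4900e-12 = 1.4900e-05 cm
Step 3: L in um = 1.4900e-05 * 1e4 = 0.149 um

0.149


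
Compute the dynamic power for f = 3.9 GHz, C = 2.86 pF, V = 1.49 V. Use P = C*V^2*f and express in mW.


Step 1: V^2 = 1.49^2 = 2.2201 V^2
Step 2: P = C*V^2*f = 2.86e-12 F * 2.2201 * 3.9e9 Hz
Step 3: P = 2.47629954e-02 W
Step 4: P = 24.763 mW

24.763


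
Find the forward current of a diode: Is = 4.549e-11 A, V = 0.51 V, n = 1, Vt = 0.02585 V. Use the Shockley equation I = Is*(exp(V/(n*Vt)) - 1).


Step 1: V/(n*Vt) = 0.51/(1*0.02585) = 19.7292
Step 2: exp(19.7292) = 3.7007e+08
Step 3: I = 4.549e-11 * (3.7007e+08 - 1) = 1.68e-02 A

1.68e-02


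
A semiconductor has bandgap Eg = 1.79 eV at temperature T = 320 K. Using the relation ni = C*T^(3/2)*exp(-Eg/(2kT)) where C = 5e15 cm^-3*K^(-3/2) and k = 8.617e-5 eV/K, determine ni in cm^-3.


Step 1: Compute kT = 8.617e-5 * 320 = 0.0275744 eV
Step 2: Exponent = -Eg/(2kT) = -1.79/(2*0.0275744) = -32.45764
Step 3: T^(3/2) = 320^1.5 = 5724.33
Step 4: ni = 5e15 * 5724.33 * exp(-32.45764) = 2.29e+05 cm^-3

2.29e+05


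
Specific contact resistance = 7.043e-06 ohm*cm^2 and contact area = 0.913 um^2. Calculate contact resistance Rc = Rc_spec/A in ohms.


Step 1: Convert area to cm^2: 0.913 um^2 = 9.1300e-09 cm^2
Step 2: Rc = Rc_spec / A = 7.043e-06 / 9.1300e-09
Step 3: Rc = 7.71e+02 ohms

7.71e+02


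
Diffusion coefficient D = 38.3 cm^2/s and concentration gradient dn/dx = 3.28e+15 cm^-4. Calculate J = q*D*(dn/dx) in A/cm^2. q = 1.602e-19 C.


Step 1: J = q * D * (dn/dx)
Step 2: J = 1.602e-19 * 38.3 * 3.28e+15
Step 3: J = 2.01e-02 A/cm^2

2.01e-02


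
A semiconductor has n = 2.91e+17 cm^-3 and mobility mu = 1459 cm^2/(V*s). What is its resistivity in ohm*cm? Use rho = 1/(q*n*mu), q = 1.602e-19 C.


Step 1: sigma = q * n * mu = 1.602e-19 * 2.91e+17 * 1459 = 6.80160e+01 S/cm
Step 2: rho = 1 / sigma = 1 / 6.80160e+01 = 0.0147 ohm*cm

0.0147


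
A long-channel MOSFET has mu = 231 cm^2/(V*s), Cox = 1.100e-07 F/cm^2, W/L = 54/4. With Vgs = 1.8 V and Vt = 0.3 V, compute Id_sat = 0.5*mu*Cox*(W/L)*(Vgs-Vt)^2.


Step 1: Overdrive voltage Vov = Vgs - Vt = 1.8 - 0.3 = 1.5 V
Step 2: W/L = 54/4 = 13.5
Step 3: Id = 0.5 * 231 * 1.100e-07 * 13.5 * 1.5^2
Step 4: Id = 3.86e-04 A

3.86e-04


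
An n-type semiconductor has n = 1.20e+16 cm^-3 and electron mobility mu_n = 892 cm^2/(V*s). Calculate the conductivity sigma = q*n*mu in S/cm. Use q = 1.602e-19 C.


Step 1: sigma = q * n * mu
Step 2: sigma = 1.602e-19 * 1.20e+16 * 892
Step 3: sigma = 1.715e+00 S/cm

1.715e+00


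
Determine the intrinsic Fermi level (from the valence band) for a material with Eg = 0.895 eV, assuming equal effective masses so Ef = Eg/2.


Step 1: For an intrinsic semiconductor, the Fermi level sits at midgap.
Step 2: Ef = Eg / 2 = 0.895 / 2 = 0.4475 eV

0.4475


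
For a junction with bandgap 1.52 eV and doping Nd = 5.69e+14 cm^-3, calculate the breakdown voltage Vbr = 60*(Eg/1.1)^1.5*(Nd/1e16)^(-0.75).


Step 1: Eg/1.1 = 1.52/1.1 = 1.381818
Step 2: (Eg/1.1)^1.5 = 1.381818^1.5 = 1.624337
Step 3: (Nd/1e16)^(-0.75) = (0.0569)^(-0.75) = 8.583527
Step 4: Vbr = 60 * 1.624337 * 8.583527 = 836.6 V

836.6


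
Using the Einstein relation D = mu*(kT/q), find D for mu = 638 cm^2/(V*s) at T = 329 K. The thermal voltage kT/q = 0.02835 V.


Step 1: D = mu * (kT/q)
Step 2: D = 638 * 0.02835
Step 3: D = 18.09 cm^2/s

18.09


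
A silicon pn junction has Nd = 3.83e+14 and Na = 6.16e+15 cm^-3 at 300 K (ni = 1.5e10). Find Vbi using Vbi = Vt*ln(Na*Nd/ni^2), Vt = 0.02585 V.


Step 1: Compute Na*Nd/ni^2 = 6.16e+15 * 3.83e+14 / (1.5e10)^2 = 1.0486e+10
Step 2: ln(1.0486e+10) = 23.0733
Step 3: Vbi = 0.02585 * 23.0733 = 0.596 V

0.596


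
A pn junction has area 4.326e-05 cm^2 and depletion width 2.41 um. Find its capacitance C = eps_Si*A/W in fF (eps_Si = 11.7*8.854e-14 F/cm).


Step 1: eps_Si = 11.7 * 8.854e-14 = 1.035918e-12 F/cm
Step 2: W in cm = 2.41 * 1e-4 = 2.41e-04 cm
Step 3: C = 1.035918e-12 * 4.326e-05 / 2.41e-04 = 1.859494e-13 F
Step 4: C = 185.95 fF

185.95


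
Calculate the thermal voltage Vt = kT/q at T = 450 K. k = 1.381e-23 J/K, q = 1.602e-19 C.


Step 1: kT = 1.381e-23 * 450 = 6.2145e-21 J
Step 2: Vt = kT/q = 6.2145e-21 / 1.602e-19
Step 3: Vt = 0.03879 V

0.03879


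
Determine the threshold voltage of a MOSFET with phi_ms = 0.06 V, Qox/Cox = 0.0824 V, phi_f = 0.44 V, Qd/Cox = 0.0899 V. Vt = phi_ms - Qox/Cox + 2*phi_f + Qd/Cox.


Step 1: Vt = phi_ms - Qox/Cox + 2*phi_f + Qd/Cox
Step 2: Vt = 0.06 - 0.0824 + 2*0.44 + 0.0899
Step 3: Vt = 0.06 - 0.0824 + 0.88 + 0.0899
Step 4: Vt = 0.9475 V

0.9475


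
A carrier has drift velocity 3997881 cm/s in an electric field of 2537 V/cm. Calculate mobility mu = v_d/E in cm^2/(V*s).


Step 1: mu = v_d / E
Step 2: mu = 3997881 / 2537
Step 3: mu = 1575.83 cm^2/(V*s)

1575.83


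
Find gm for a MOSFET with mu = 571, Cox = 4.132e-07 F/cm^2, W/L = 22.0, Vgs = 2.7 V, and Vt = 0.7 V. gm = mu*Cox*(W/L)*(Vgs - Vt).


Step 1: Vov = Vgs - Vt = 2.7 - 0.7 = 2.0 V
Step 2: gm = mu * Cox * (W/L) * Vov
Step 3: gm = 571 * 4.132e-07 * 22.0 * 2.0 = 1.04e-02 S

1.04e-02


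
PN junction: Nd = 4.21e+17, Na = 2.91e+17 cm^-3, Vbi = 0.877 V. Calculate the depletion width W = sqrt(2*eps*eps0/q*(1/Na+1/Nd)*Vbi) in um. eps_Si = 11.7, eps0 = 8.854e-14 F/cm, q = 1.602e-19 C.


Step 1: 1/Na + 1/Nd = 1/2.91e+17 + 1/4.21e+17 = 5.81172e-18
Step 2: 2*eps*eps0/q = 2*11.7*8.854e-14/1.602e-19 = 1.293281e+07
Step 3: W^2 = 1.293281e+07 * 5.81172e-18 * 0.877 = 6.59170e-11
Step 4: W = sqrt(6.59170e-11) = 8.119e-06 cm = 0.08119 um

0.08119


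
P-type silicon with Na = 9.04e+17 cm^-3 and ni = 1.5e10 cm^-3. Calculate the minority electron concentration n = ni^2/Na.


Step 1: Majority hole concentration p ≈ Na = 9.04e+17 cm^-3
Step 2: n = ni^2 / Na = (1.5e10)^2 / 9.04e+17
Step 3: n = 2.49e+02 cm^-3

2.49e+02


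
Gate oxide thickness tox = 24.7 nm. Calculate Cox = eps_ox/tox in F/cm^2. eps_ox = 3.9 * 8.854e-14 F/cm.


Step 1: eps_ox = 3.9 * 8.854e-14 = 3.45306e-13 F/cm
Step 2: tox in cm = 24.7 nm * 1e-7 = 2.4700e-06 cm
Step 3: Cox = 3.45306e-13 / 2.4700e-06 = 1.40e-07 F/cm^2

1.40e-07


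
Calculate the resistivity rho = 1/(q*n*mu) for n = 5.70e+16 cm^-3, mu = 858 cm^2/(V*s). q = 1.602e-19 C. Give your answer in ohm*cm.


Step 1: sigma = q * n * mu = 1.602e-19 * 5.70e+16 * 858 = 7.83474e+00 S/cm
Step 2: rho = 1 / sigma = 1 / 7.83474e+00 = 0.1276 ohm*cm

0.1276


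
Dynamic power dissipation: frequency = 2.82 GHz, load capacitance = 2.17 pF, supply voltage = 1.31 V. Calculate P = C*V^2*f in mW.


Step 1: V^2 = 1.31^2 = 1.7161 V^2
Step 2: P = C*V^2*f = 2.17e-12 F * 1.7161 * 2.82e9 Hz
Step 3: P = 1.050150234e-02 W
Step 4: P = 10.502 mW

10.502


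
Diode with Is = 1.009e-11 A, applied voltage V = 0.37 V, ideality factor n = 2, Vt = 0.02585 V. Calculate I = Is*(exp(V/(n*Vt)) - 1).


Step 1: V/(n*Vt) = 0.37/(2*0.02585) = 7.1567
Step 2: exp(7.1567) = 1.2827e+03
Step 3: I = 1.009e-11 * (1.2827e+03 - 1) = 1.29e-08 A

1.29e-08


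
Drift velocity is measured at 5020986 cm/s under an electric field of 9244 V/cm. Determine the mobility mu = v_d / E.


Step 1: mu = v_d / E
Step 2: mu = 5020986 / 9244
Step 3: mu = 543.16 cm^2/(V*s)

543.16


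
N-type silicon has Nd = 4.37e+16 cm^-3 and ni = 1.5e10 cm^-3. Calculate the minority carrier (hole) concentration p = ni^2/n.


Step 1: Since Nd >> ni, n ≈ Nd = 4.37e+16 cm^-3
Step 2: p = ni^2 / n = (1.5e10)^2 / 4.37e+16
Step 3: p = 2.25e20 / 4.37e+16 = 5.15e+03 cm^-3

5.15e+03


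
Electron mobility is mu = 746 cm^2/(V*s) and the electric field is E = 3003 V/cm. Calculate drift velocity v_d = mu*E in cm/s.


Step 1: v_d = mu * E
Step 2: v_d = 746 * 3003 = 2240238
Step 3: v_d = 2.24e+06 cm/s

2.24e+06


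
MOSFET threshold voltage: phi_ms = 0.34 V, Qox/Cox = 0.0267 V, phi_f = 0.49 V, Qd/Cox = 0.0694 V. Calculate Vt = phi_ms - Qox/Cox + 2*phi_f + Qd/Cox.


Step 1: Vt = phi_ms - Qox/Cox + 2*phi_f + Qd/Cox
Step 2: Vt = 0.34 - 0.0267 + 2*0.49 + 0.0694
Step 3: Vt = 0.34 - 0.0267 + 0.98 + 0.0694
Step 4: Vt = 1.3627 V

1.3627


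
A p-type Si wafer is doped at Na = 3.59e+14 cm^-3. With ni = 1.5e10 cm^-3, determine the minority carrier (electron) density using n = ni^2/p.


Step 1: Majority hole concentration p ≈ Na = 3.59e+14 cm^-3
Step 2: n = ni^2 / Na = (1.5e10)^2 / 3.59e+14
Step 3: n = 6.27e+05 cm^-3

6.27e+05


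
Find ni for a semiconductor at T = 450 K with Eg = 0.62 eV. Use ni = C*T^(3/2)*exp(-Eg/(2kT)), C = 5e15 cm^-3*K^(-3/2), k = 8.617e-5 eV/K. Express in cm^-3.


Step 1: Compute kT = 8.617e-5 * 450 = 0.0387765 eV
Step 2: Exponent = -Eg/(2kT) = -0.62/(2*0.0387765) = -7.99453
Step 3: T^(3/2) = 450^1.5 = 9545.94
Step 4: ni = 5e15 * 9545.94 * exp(-7.99453) = 1.61e+16 cm^-3

1.61e+16


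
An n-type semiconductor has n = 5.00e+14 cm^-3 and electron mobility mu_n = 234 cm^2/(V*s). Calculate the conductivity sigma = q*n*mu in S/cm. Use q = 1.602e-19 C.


Step 1: sigma = q * n * mu
Step 2: sigma = 1.602e-19 * 5.00e+14 * 234
Step 3: sigma = 1.874e-02 S/cm

1.874e-02


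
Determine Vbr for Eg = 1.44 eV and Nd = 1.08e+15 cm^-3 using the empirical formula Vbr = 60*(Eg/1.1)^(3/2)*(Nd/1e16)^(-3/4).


Step 1: Eg/1.1 = 1.44/1.1 = 1.309091
Step 2: (Eg/1.1)^1.5 = 1.309091^1.5 = 1.497803
Step 3: (Nd/1e16)^(-0.75) = (0.108)^(-0.75) = 5.308016
Step 4: Vbr = 60 * 1.497803 * 5.308016 = 477.0 V

477.0


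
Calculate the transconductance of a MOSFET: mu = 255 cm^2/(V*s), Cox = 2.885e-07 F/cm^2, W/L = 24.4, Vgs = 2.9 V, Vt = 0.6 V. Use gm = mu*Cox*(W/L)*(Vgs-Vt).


Step 1: Vov = Vgs - Vt = 2.9 - 0.6 = 2.3 V
Step 2: gm = mu * Cox * (W/L) * Vov
Step 3: gm = 255 * 2.885e-07 * 24.4 * 2.3 = 4.13e-03 S

4.13e-03


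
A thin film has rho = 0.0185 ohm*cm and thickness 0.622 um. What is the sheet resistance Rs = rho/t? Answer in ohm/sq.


Step 1: Convert thickness to cm: t = 0.622 um = 6.2200e-05 cm
Step 2: Rs = rho / t = 0.0185 / 6.2200e-05
Step 3: Rs = 297.4 ohm/sq

297.4


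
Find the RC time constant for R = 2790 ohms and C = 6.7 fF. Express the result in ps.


Step 1: tau = R * C
Step 2: tau = 2790 * 6.7 fF = 2790 * 6.7e-15 F
Step 3: tau = 1.8693e-11 s = 18.693 ps

18.693


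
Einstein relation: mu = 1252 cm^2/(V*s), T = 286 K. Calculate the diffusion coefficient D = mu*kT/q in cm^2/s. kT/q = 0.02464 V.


Step 1: D = mu * (kT/q)
Step 2: D = 1252 * 0.02464
Step 3: D = 30.85 cm^2/s

30.85


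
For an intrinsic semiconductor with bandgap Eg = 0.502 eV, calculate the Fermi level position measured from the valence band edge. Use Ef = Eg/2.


Step 1: For an intrinsic semiconductor, the Fermi level sits at midgap.
Step 2: Ef = Eg / 2 = 0.502 / 2 = 0.251 eV

0.251


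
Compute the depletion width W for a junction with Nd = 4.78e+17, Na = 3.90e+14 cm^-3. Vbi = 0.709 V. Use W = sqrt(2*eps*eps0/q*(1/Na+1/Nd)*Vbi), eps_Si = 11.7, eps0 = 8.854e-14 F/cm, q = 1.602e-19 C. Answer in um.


Step 1: 1/Na + 1/Nd = 1/3.90e+14 + 1/4.78e+17 = 2.56619e-15
Step 2: 2*eps*eps0/q = 2*11.7*8.854e-14/1.602e-19 = 1.293281e+07
Step 3: W^2 = 1.293281e+07 * 2.56619e-15 * 0.709 = 2.35303e-08
Step 4: W = sqrt(2.35303e-08) = 1.534e-04 cm = 1.534 um

1.534


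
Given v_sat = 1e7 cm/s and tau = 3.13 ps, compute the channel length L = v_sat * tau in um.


Step 1: tau in seconds = 3.13 ps * 1e-12 = 3.1300e-12 s
Step 2: L = v_sat * tau = 1e7 * 3.1300e-12 = 3.1300e-05 cm
Step 3: L in um = 3.1300e-05 * 1e4 = 0.313 um

0.313


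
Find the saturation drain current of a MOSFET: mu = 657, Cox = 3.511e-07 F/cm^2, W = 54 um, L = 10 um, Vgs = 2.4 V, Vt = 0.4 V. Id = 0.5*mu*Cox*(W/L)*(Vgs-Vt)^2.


Step 1: Overdrive voltage Vov = Vgs - Vt = 2.4 - 0.4 = 2.0 V
Step 2: W/L = 54/10 = 5.4
Step 3: Id = 0.5 * 657 * 3.511e-07 * 5.4 * 2.0^2
Step 4: Id = 2.49e-03 A

2.49e-03


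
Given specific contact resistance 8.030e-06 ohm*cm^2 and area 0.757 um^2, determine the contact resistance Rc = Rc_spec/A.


Step 1: Convert area to cm^2: 0.757 um^2 = 7.5700e-09 cm^2
Step 2: Rc = Rc_spec / A = 8.030e-06 / 7.5700e-09
Step 3: Rc = 1.06e+03 ohms

1.06e+03


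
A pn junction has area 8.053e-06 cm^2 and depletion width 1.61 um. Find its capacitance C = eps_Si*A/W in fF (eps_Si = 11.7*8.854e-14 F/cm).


Step 1: eps_Si = 11.7 * 8.854e-14 = 1.035918e-12 F/cm
Step 2: W in cm = 1.61 * 1e-4 = 1.61e-04 cm
Step 3: C = 1.035918e-12 * 8.053e-06 / 1.61e-04 = 5.181520e-14 F
Step 4: C = 51.82 fF

51.82


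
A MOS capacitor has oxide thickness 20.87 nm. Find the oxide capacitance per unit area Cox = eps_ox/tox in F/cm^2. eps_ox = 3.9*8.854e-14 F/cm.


Step 1: eps_ox = 3.9 * 8.854e-14 = 3.45306e-13 F/cm
Step 2: tox in cm = 20.87 nm * 1e-7 = 2.0870e-06 cm
Step 3: Cox = 3.45306e-13 / 2.0870e-06 = 1.65e-07 F/cm^2

1.65e-07


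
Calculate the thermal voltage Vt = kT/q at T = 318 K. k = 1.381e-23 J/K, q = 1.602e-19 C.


Step 1: kT = 1.381e-23 * 318 = 4.39158e-21 J
Step 2: Vt = kT/q = 4.39158e-21 / 1.602e-19
Step 3: Vt = 0.02741 V

0.02741


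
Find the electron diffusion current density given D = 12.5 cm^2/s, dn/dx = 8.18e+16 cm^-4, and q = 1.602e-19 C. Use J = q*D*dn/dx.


Step 1: J = q * D * (dn/dx)
Step 2: J = 1.602e-19 * 12.5 * 8.18e+16
Step 3: J = 1.64e-01 A/cm^2

1.64e-01


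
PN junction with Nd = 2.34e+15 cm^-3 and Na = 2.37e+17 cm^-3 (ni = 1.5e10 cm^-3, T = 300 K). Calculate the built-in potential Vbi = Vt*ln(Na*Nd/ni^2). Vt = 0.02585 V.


Step 1: Compute Na*Nd/ni^2 = 2.37e+17 * 2.34e+15 / (1.5e10)^2 = 2.4648e+12
Step 2: ln(2.4648e+12) = 28.5331
Step 3: Vbi = 0.02585 * 28.5331 = 0.738 V

0.738


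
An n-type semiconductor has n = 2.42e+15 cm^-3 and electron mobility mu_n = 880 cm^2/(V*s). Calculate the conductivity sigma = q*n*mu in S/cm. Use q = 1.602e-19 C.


Step 1: sigma = q * n * mu
Step 2: sigma = 1.602e-19 * 2.42e+15 * 880
Step 3: sigma = 3.412e-01 S/cm

3.412e-01


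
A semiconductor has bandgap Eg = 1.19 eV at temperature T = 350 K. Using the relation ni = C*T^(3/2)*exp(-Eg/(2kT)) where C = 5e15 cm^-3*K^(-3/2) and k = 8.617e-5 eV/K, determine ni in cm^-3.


Step 1: Compute kT = 8.617e-5 * 350 = 0.0301595 eV
Step 2: Exponent = -Eg/(2kT) = -1.19/(2*0.0301595) = -19.72844
Step 3: T^(3/2) = 350^1.5 = 6547.90
Step 4: ni = 5e15 * 6547.90 * exp(-19.72844) = 8.85e+10 cm^-3

8.85e+10


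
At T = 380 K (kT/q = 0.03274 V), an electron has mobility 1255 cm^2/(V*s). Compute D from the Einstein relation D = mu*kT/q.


Step 1: D = mu * (kT/q)
Step 2: D = 1255 * 0.03274
Step 3: D = 41.09 cm^2/s

41.09


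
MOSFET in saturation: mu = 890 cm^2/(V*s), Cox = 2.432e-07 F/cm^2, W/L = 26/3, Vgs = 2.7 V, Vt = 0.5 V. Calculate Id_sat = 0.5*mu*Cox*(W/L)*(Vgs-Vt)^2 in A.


Step 1: Overdrive voltage Vov = Vgs - Vt = 2.7 - 0.5 = 2.2 V
Step 2: W/L = 26/3 = 8.66667
Step 3: Id = 0.5 * 890 * 2.432e-07 * 8.66667 * 2.2^2
Step 4: Id = 4.54e-03 A

4.54e-03


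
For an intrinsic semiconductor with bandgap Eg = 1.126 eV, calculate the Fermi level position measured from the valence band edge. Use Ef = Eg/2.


Step 1: For an intrinsic semiconductor, the Fermi level sits at midgap.
Step 2: Ef = Eg / 2 = 1.126 / 2 = 0.563 eV

0.563


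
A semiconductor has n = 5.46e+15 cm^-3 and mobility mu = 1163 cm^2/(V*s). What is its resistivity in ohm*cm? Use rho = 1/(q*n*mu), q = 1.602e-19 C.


Step 1: sigma = q * n * mu = 1.602e-19 * 5.46e+15 * 1163 = 1.01727e+00 S/cm
Step 2: rho = 1 / sigma = 1 / 1.01727e+00 = 0.983 ohm*cm

0.983


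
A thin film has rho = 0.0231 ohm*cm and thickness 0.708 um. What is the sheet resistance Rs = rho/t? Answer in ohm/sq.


Step 1: Convert thickness to cm: t = 0.708 um = 7.0800e-05 cm
Step 2: Rs = rho / t = 0.0231 / 7.0800e-05
Step 3: Rs = 326.3 ohm/sq

326.3


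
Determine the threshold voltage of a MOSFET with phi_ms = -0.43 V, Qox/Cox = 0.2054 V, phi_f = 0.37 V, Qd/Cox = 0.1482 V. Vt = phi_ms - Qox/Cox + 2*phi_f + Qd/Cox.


Step 1: Vt = phi_ms - Qox/Cox + 2*phi_f + Qd/Cox
Step 2: Vt = -0.43 - 0.2054 + 2*0.37 + 0.1482
Step 3: Vt = -0.43 - 0.2054 + 0.74 + 0.1482
Step 4: Vt = 0.2528 V

0.2528


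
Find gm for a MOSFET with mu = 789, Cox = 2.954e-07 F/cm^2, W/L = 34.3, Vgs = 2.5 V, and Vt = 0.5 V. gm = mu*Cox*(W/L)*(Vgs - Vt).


Step 1: Vov = Vgs - Vt = 2.5 - 0.5 = 2.0 V
Step 2: gm = mu * Cox * (W/L) * Vov
Step 3: gm = 789 * 2.954e-07 * 34.3 * 2.0 = 1.60e-02 S

1.60e-02


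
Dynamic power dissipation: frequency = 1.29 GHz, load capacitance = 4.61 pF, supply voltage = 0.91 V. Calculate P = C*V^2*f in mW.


Step 1: V^2 = 0.91^2 = 0.8281 V^2
Step 2: P = C*V^2*f = 4.61e-12 F * 0.8281 * 1.29e9 Hz
Step 3: P = 4.92462789e-03 W
Step 4: P = 4.925 mW

4.925


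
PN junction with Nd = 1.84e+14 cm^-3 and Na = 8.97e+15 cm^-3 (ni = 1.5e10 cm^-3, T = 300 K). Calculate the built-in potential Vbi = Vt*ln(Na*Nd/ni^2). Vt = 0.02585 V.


Step 1: Compute Na*Nd/ni^2 = 8.97e+15 * 1.84e+14 / (1.5e10)^2 = 7.3355e+09
Step 2: ln(7.3355e+09) = 22.7160
Step 3: Vbi = 0.02585 * 22.7160 = 0.587 V

0.587


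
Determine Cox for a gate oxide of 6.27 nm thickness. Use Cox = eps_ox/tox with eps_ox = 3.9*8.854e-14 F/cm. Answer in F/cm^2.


Step 1: eps_ox = 3.9 * 8.854e-14 = 3.45306e-13 F/cm
Step 2: tox in cm = 6.27 nm * 1e-7 = 6.2700e-07 cm
Step 3: Cox = 3.45306e-13 / 6.2700e-07 = 5.51e-07 F/cm^2

5.51e-07


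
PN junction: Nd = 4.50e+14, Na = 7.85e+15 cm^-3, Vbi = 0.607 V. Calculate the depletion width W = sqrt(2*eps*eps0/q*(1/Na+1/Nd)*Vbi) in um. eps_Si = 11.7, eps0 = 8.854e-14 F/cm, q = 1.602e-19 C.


Step 1: 1/Na + 1/Nd = 1/7.85e+15 + 1/4.50e+14 = 2.34961e-15
Step 2: 2*eps*eps0/q = 2*11.7*8.854e-14/1.602e-19 = 1.293281e+07
Step 3: W^2 = 1.293281e+07 * 2.34961e-15 * 0.607 = 1.84449e-08
Step 4: W = sqrt(1.84449e-08) = 1.358e-04 cm = 1.358 um

1.358


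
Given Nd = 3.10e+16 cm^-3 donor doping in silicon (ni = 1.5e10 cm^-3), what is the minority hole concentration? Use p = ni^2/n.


Step 1: Since Nd >> ni, n ≈ Nd = 3.10e+16 cm^-3
Step 2: p = ni^2 / n = (1.5e10)^2 / 3.10e+16
Step 3: p = 2.25e20 / 3.10e+16 = 7.26e+03 cm^-3

7.26e+03


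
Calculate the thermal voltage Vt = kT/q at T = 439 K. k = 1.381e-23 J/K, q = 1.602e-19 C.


Step 1: kT = 1.381e-23 * 439 = 6.06259e-21 J
Step 2: Vt = kT/q = 6.06259e-21 / 1.602e-19
Step 3: Vt = 0.03784 V

0.03784


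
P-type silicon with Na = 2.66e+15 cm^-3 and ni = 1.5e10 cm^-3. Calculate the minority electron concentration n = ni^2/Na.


Step 1: Majority hole concentration p ≈ Na = 2.66e+15 cm^-3
Step 2: n = ni^2 / Na = (1.5e10)^2 / 2.66e+15
Step 3: n = 8.46e+04 cm^-3

8.46e+04


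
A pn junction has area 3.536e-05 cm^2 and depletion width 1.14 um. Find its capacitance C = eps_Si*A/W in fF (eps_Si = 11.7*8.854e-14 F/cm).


Step 1: eps_Si = 11.7 * 8.854e-14 = 1.035918e-12 F/cm
Step 2: W in cm = 1.14 * 1e-4 = 1.14e-04 cm
Step 3: C = 1.035918e-12 * 3.536e-05 / 1.14e-04 = 3.213163e-13 F
Step 4: C = 321.32 fF

321.32


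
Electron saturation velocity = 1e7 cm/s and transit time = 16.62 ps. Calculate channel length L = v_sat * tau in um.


Step 1: tau in seconds = 16.62 ps * 1e-12 = 1.6620e-11 s
Step 2: L = v_sat * tau = 1e7 * 1.6620e-11 = 1.6620e-04 cm
Step 3: L in um = 1.6620e-04 * 1e4 = 1.662 um

1.662


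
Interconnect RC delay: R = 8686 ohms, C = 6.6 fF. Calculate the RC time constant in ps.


Step 1: tau = R * C
Step 2: tau = 8686 * 6.6 fF = 8686 * 6.6e-15 F
Step 3: tau = 5.73276e-11 s = 57.3276 ps

57.3276


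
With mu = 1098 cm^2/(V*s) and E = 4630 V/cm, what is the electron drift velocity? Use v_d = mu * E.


Step 1: v_d = mu * E
Step 2: v_d = 1098 * 4630 = 5083740
Step 3: v_d = 5.08e+06 cm/s

5.08e+06


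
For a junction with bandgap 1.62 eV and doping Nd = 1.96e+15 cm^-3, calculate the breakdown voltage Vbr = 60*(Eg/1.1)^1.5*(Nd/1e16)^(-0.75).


Step 1: Eg/1.1 = 1.62/1.1 = 1.472727
Step 2: (Eg/1.1)^1.5 = 1.472727^1.5 = 1.787242
Step 3: (Nd/1e16)^(-0.75) = (0.196)^(-0.75) = 3.394751
Step 4: Vbr = 60 * 1.787242 * 3.394751 = 364.0 V

364.0


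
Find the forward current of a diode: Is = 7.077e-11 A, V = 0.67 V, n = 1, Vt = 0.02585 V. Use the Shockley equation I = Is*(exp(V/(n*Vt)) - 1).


Step 1: V/(n*Vt) = 0.67/(1*0.02585) = 25.9188
Step 2: exp(25.9188) = 1.8046e+11
Step 3: I = 7.077e-11 * (1.8046e+11 - 1) = 1.28e+01 A

1.28e+01


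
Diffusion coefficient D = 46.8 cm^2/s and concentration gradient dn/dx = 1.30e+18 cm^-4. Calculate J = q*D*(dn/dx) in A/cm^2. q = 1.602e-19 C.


Step 1: J = q * D * (dn/dx)
Step 2: J = 1.602e-19 * 46.8 * 1.30e+18
Step 3: J = 9.75e+00 A/cm^2

9.75e+00


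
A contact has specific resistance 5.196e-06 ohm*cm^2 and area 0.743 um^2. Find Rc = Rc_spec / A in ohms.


Step 1: Convert area to cm^2: 0.743 um^2 = 7.4300e-09 cm^2
Step 2: Rc = Rc_spec / A = 5.196e-06 / 7.4300e-09
Step 3: Rc = 6.99e+02 ohms

6.99e+02


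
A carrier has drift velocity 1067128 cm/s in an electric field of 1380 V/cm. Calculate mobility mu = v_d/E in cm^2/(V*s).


Step 1: mu = v_d / E
Step 2: mu = 1067128 / 1380
Step 3: mu = 773.28 cm^2/(V*s)

773.28


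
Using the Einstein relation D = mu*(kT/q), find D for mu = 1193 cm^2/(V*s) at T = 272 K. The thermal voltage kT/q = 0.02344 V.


Step 1: D = mu * (kT/q)
Step 2: D = 1193 * 0.02344
Step 3: D = 27.96 cm^2/s

27.96


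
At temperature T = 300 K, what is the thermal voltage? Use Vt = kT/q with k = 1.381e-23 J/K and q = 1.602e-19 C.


Step 1: kT = 1.381e-23 * 300 = 4.143e-21 J
Step 2: Vt = kT/q = 4.143e-21 / 1.602e-19
Step 3: Vt = 0.02586 V

0.02586


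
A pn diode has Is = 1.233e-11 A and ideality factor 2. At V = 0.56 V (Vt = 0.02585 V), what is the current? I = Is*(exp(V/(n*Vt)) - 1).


Step 1: V/(n*Vt) = 0.56/(2*0.02585) = 10.8317
Step 2: exp(10.8317) = 5.0600e+04
Step 3: I = 1.233e-11 * (5.0600e+04 - 1) = 6.24e-07 A

6.24e-07


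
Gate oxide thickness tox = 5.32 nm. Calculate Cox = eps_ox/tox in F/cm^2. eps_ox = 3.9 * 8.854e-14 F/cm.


Step 1: eps_ox = 3.9 * 8.854e-14 = 3.45306e-13 F/cm
Step 2: tox in cm = 5.32 nm * 1e-7 = 5.3200e-07 cm
Step 3: Cox = 3.45306e-13 / 5.3200e-07 = 6.49e-07 F/cm^2

6.49e-07


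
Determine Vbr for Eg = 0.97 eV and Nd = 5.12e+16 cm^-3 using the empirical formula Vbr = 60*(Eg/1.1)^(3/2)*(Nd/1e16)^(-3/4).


Step 1: Eg/1.1 = 0.97/1.1 = 0.881818
Step 2: (Eg/1.1)^1.5 = 0.881818^1.5 = 0.828073
Step 3: (Nd/1e16)^(-0.75) = (5.12)^(-0.75) = 0.293797
Step 4: Vbr = 60 * 0.828073 * 0.293797 = 14.6 V

14.6


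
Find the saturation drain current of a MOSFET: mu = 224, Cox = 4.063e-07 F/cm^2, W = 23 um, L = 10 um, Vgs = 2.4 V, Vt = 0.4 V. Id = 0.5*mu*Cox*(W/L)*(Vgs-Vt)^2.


Step 1: Overdrive voltage Vov = Vgs - Vt = 2.4 - 0.4 = 2.0 V
Step 2: W/L = 23/10 = 2.3
Step 3: Id = 0.5 * 224 * 4.063e-07 * 2.3 * 2.0^2
Step 4: Id = 4.19e-04 A

4.19e-04


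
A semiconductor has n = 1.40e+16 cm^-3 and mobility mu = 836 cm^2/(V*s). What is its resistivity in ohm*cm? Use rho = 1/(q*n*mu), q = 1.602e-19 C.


Step 1: sigma = q * n * mu = 1.602e-19 * 1.40e+16 * 836 = 1.87498e+00 S/cm
Step 2: rho = 1 / sigma = 1 / 1.87498e+00 = 0.5333 ohm*cm

0.5333


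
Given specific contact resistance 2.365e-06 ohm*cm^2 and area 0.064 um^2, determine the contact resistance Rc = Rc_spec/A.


Step 1: Convert area to cm^2: 0.064 um^2 = 6.4000e-10 cm^2
Step 2: Rc = Rc_spec / A = 2.365e-06 / 6.4000e-10
Step 3: Rc = 3.70e+03 ohms

3.70e+03


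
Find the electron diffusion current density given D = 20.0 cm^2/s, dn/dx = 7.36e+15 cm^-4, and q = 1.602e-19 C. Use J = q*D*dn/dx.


Step 1: J = q * D * (dn/dx)
Step 2: J = 1.602e-19 * 20.0 * 7.36e+15
Step 3: J = 2.36e-02 A/cm^2

2.36e-02


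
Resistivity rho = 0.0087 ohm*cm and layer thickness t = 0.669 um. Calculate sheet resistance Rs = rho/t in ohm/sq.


Step 1: Convert thickness to cm: t = 0.669 um = 6.6900e-05 cm
Step 2: Rs = rho / t = 0.0087 / 6.6900e-05
Step 3: Rs = 130.0 ohm/sq

130.0


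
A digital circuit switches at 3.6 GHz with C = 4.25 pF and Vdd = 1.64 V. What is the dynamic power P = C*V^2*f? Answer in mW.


Step 1: V^2 = 1.64^2 = 2.6896 V^2
Step 2: P = C*V^2*f = 4.25e-12 F * 2.6896 * 3.6e9 Hz
Step 3: P = 4.115088e-02 W
Step 4: P = 41.151 mW

41.151


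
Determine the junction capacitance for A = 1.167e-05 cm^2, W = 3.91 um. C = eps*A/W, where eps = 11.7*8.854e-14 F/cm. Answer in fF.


Step 1: eps_Si = 11.7 * 8.854e-14 = 1.035918e-12 F/cm
Step 2: W in cm = 3.91 * 1e-4 = 3.91e-04 cm
Step 3: C = 1.035918e-12 * 1.167e-05 / 3.91e-04 = 3.091858e-14 F
Step 4: C = 30.92 fF

30.92


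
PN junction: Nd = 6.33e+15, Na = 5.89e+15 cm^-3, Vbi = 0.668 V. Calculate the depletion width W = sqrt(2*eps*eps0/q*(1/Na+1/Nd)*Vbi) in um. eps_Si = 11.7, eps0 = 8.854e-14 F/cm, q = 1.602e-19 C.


Step 1: 1/Na + 1/Nd = 1/5.89e+15 + 1/6.33e+15 = 3.27757e-16
Step 2: 2*eps*eps0/q = 2*11.7*8.854e-14/1.602e-19 = 1.293281e+07
Step 3: W^2 = 1.293281e+07 * 3.27757e-16 * 0.668 = 2.83153e-09
Step 4: W = sqrt(2.83153e-09) = 5.321e-05 cm = 0.5321 um

0.5321


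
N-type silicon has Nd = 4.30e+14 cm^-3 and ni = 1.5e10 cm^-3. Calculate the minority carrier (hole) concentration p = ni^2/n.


Step 1: Since Nd >> ni, n ≈ Nd = 4.30e+14 cm^-3
Step 2: p = ni^2 / n = (1.5e10)^2 / 4.30e+14
Step 3: p = 2.25e20 / 4.30e+14 = 5.23e+05 cm^-3

5.23e+05


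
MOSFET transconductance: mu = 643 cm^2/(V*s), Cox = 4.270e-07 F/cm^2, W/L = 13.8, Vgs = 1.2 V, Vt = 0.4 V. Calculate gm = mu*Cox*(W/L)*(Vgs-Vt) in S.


Step 1: Vov = Vgs - Vt = 1.2 - 0.4 = 0.8 V
Step 2: gm = mu * Cox * (W/L) * Vov
Step 3: gm = 643 * 4.270e-07 * 13.8 * 0.8 = 3.03e-03 S

3.03e-03


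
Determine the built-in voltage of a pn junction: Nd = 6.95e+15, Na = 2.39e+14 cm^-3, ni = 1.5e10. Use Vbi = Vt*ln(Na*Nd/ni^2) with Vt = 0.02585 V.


Step 1: Compute Na*Nd/ni^2 = 2.39e+14 * 6.95e+15 / (1.5e10)^2 = 7.3824e+09
Step 2: ln(7.3824e+09) = 22.7224
Step 3: Vbi = 0.02585 * 22.7224 = 0.587 V

0.587


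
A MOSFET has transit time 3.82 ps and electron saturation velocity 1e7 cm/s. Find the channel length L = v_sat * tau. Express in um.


Step 1: tau in seconds = 3.82 ps * 1e-12 = 3.8200e-12 s
Step 2: L = v_sat * tau = 1e7 * 3.8200e-12 = 3.8200e-05 cm
Step 3: L in um = 3.8200e-05 * 1e4 = 0.382 um

0.382


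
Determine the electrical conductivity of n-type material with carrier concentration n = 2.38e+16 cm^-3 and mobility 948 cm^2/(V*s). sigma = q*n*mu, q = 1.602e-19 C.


Step 1: sigma = q * n * mu
Step 2: sigma = 1.602e-19 * 2.38e+16 * 948
Step 3: sigma = 3.614e+00 S/cm

3.614e+00


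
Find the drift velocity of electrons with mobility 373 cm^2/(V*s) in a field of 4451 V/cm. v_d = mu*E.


Step 1: v_d = mu * E
Step 2: v_d = 373 * 4451 = 1660223
Step 3: v_d = 1.66e+06 cm/s

1.66e+06


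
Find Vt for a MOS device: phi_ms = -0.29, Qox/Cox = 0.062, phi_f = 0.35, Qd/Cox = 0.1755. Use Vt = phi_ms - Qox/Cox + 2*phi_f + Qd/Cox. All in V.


Step 1: Vt = phi_ms - Qox/Cox + 2*phi_f + Qd/Cox
Step 2: Vt = -0.29 - 0.062 + 2*0.35 + 0.1755
Step 3: Vt = -0.29 - 0.062 + 0.7 + 0.1755
Step 4: Vt = 0.5235 V

0.5235


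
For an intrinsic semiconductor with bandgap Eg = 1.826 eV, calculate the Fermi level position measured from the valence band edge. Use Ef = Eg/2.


Step 1: For an intrinsic semiconductor, the Fermi level sits at midgap.
Step 2: Ef = Eg / 2 = 1.826 / 2 = 0.913 eV

0.913


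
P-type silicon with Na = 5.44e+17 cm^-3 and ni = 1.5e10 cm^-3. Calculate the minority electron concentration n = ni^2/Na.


Step 1: Majority hole concentration p ≈ Na = 5.44e+17 cm^-3
Step 2: n = ni^2 / Na = (1.5e10)^2 / 5.44e+17
Step 3: n = 4.14e+02 cm^-3

4.14e+02


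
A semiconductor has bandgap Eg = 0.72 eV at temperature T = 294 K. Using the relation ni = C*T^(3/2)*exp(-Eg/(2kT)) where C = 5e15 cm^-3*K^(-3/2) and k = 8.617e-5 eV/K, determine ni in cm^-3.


Step 1: Compute kT = 8.617e-5 * 294 = 0.02533398 eV
Step 2: Exponent = -Eg/(2kT) = -0.72/(2*0.02533398) = -14.21016
Step 3: T^(3/2) = 294^1.5 = 5041.05
Step 4: ni = 5e15 * 5041.05 * exp(-14.21016) = 1.70e+13 cm^-3

1.70e+13


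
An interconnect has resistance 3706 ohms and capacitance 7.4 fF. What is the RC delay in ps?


Step 1: tau = R * C
Step 2: tau = 3706 * 7.4 fF = 3706 * 7.4e-15 F
Step 3: tau = 2.74244e-11 s = 27.4244 ps

27.4244


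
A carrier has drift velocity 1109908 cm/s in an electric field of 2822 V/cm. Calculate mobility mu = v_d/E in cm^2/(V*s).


Step 1: mu = v_d / E
Step 2: mu = 1109908 / 2822
Step 3: mu = 393.31 cm^2/(V*s)

393.31


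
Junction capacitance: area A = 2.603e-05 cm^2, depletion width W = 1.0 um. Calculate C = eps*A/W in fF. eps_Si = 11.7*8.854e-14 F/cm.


Step 1: eps_Si = 11.7 * 8.854e-14 = 1.035918e-12 F/cm
Step 2: W in cm = 1.0 * 1e-4 = 1.00e-04 cm
Step 3: C = 1.035918e-12 * 2.603e-05 / 1.00e-04 = 2.696495e-13 F
Step 4: C = 269.65 fF

269.65


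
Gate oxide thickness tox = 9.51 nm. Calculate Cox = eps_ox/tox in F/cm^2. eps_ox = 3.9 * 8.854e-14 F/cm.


Step 1: eps_ox = 3.9 * 8.854e-14 = 3.45306e-13 F/cm
Step 2: tox in cm = 9.51 nm * 1e-7 = 9.5100e-07 cm
Step 3: Cox = 3.45306e-13 / 9.5100e-07 = 3.63e-07 F/cm^2

3.63e-07


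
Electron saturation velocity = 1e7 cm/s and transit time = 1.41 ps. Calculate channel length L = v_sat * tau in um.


Step 1: tau in seconds = 1.41 ps * 1e-12 = 1.4100e-12 s
Step 2: L = v_sat * tau = 1e7 * 1.4100e-12 = 1.4100e-05 cm
Step 3: L in um = 1.4100e-05 * 1e4 = 0.141 um

0.141


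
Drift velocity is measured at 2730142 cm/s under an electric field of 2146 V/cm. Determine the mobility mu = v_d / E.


Step 1: mu = v_d / E
Step 2: mu = 2730142 / 2146
Step 3: mu = 1272.2 cm^2/(V*s)

1272.2


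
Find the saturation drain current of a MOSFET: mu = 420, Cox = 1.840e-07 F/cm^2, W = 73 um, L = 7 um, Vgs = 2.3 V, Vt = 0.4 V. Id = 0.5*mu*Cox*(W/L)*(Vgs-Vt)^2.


Step 1: Overdrive voltage Vov = Vgs - Vt = 2.3 - 0.4 = 1.9 V
Step 2: W/L = 73/7 = 10.4286
Step 3: Id = 0.5 * 420 * 1.840e-07 * 10.4286 * 1.9^2
Step 4: Id = 1.45e-03 A

1.45e-03


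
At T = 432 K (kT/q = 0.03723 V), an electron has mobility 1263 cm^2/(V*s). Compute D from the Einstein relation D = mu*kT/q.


Step 1: D = mu * (kT/q)
Step 2: D = 1263 * 0.03723
Step 3: D = 47.02 cm^2/s

47.02


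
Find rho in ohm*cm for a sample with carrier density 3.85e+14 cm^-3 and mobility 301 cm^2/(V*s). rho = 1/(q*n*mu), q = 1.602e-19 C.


Step 1: sigma = q * n * mu = 1.602e-19 * 3.85e+14 * 301 = 1.85648e-02 S/cm
Step 2: rho = 1 / sigma = 1 / 1.85648e-02 = 53.87 ohm*cm

53.87


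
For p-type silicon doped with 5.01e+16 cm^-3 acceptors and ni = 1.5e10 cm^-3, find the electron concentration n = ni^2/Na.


Step 1: Majority hole concentration p ≈ Na = 5.01e+16 cm^-3
Step 2: n = ni^2 / Na = (1.5e10)^2 / 5.01e+16
Step 3: n = 4.49e+03 cm^-3

4.49e+03


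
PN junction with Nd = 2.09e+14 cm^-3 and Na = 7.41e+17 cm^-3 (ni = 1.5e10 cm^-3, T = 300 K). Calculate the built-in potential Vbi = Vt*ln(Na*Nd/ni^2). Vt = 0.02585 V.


Step 1: Compute Na*Nd/ni^2 = 7.41e+17 * 2.09e+14 / (1.5e10)^2 = 6.8831e+11
Step 2: ln(6.8831e+11) = 27.2575
Step 3: Vbi = 0.02585 * 27.2575 = 0.705 V

0.705


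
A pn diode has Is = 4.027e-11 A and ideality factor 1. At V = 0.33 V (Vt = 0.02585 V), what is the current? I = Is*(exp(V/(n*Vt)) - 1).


Step 1: V/(n*Vt) = 0.33/(1*0.02585) = 12.7660
Step 2: exp(12.7660) = 3.5011e+05
Step 3: I = 4.027e-11 * (3.5011e+05 - 1) = 1.41e-05 A

1.41e-05


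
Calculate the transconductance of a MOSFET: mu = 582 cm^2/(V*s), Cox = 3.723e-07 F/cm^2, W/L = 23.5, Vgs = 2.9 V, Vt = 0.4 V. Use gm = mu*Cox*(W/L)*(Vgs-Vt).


Step 1: Vov = Vgs - Vt = 2.9 - 0.4 = 2.5 V
Step 2: gm = mu * Cox * (W/L) * Vov
Step 3: gm = 582 * 3.723e-07 * 23.5 * 2.5 = 1.27e-02 S

1.27e-02


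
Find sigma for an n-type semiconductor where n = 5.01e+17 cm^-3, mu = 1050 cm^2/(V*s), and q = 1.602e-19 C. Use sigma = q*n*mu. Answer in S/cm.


Step 1: sigma = q * n * mu
Step 2: sigma = 1.602e-19 * 5.01e+17 * 1050
Step 3: sigma = 8.427e+01 S/cm

8.427e+01


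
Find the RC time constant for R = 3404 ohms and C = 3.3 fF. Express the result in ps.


Step 1: tau = R * C
Step 2: tau = 3404 * 3.3 fF = 3404 * 3.3e-15 F
Step 3: tau = 1.12332e-11 s = 11.2332 ps

11.2332


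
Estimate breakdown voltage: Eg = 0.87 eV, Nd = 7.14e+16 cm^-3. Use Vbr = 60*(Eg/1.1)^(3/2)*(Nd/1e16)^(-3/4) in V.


Step 1: Eg/1.1 = 0.87/1.1 = 0.790909
Step 2: (Eg/1.1)^1.5 = 0.790909^1.5 = 0.703380
Step 3: (Nd/1e16)^(-0.75) = (7.14)^(-0.75) = 0.228942
Step 4: Vbr = 60 * 0.703380 * 0.228942 = 9.7 V

9.7


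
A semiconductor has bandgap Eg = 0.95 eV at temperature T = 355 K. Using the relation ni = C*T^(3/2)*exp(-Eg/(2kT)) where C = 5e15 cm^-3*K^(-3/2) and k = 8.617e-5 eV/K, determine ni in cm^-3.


Step 1: Compute kT = 8.617e-5 * 355 = 0.03059035 eV
Step 2: Exponent = -Eg/(2kT) = -0.95/(2*0.03059035) = -15.52777
Step 3: T^(3/2) = 355^1.5 = 6688.71
Step 4: ni = 5e15 * 6688.71 * exp(-15.52777) = 6.04e+12 cm^-3

6.04e+12


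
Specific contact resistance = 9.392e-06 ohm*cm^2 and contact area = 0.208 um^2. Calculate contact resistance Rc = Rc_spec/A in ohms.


Step 1: Convert area to cm^2: 0.208 um^2 = 2.0800e-09 cm^2
Step 2: Rc = Rc_spec / A = 9.392e-06 / 2.0800e-09
Step 3: Rc = 4.52e+03 ohms

4.52e+03


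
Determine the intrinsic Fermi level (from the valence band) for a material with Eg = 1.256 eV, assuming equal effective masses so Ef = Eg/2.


Step 1: For an intrinsic semiconductor, the Fermi level sits at midgap.
Step 2: Ef = Eg / 2 = 1.256 / 2 = 0.628 eV

0.628


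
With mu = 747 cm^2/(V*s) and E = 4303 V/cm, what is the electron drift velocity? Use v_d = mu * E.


Step 1: v_d = mu * E
Step 2: v_d = 747 * 4303 = 3214341
Step 3: v_d = 3.21e+06 cm/s

3.21e+06


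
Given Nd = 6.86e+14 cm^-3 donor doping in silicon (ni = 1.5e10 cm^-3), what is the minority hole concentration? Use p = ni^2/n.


Step 1: Since Nd >> ni, n ≈ Nd = 6.86e+14 cm^-3
Step 2: p = ni^2 / n = (1.5e10)^2 / 6.86e+14
Step 3: p = 2.25e20 / 6.86e+14 = 3.28e+05 cm^-3

3.28e+05


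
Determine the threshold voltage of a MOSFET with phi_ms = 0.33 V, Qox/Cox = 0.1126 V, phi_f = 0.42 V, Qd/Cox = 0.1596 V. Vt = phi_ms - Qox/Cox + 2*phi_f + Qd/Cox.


Step 1: Vt = phi_ms - Qox/Cox + 2*phi_f + Qd/Cox
Step 2: Vt = 0.33 - 0.1126 + 2*0.42 + 0.1596
Step 3: Vt = 0.33 - 0.1126 + 0.84 + 0.1596
Step 4: Vt = 1.217 V

1.217


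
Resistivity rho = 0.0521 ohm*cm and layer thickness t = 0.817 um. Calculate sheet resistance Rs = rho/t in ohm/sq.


Step 1: Convert thickness to cm: t = 0.817 um = 8.1700e-05 cm
Step 2: Rs = rho / t = 0.0521 / 8.1700e-05
Step 3: Rs = 637.7 ohm/sq

637.7


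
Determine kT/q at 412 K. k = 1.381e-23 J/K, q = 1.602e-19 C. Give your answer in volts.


Step 1: kT = 1.381e-23 * 412 = 5.68972e-21 J
Step 2: Vt = kT/q = 5.68972e-21 / 1.602e-19
Step 3: Vt = 0.03552 V

0.03552


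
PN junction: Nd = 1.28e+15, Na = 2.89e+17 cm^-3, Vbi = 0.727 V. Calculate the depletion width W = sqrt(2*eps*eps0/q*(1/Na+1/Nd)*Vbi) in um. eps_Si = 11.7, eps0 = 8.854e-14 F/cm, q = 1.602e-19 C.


Step 1: 1/Na + 1/Nd = 1/2.89e+17 + 1/1.28e+15 = 7.84710e-16
Step 2: 2*eps*eps0/q = 2*11.7*8.854e-14/1.602e-19 = 1.293281e+07
Step 3: W^2 = 1.293281e+07 * 7.84710e-16 * 0.727 = 7.37796e-09
Step 4: W = sqrt(7.37796e-09) = 8.590e-05 cm = 0.859 um

0.859


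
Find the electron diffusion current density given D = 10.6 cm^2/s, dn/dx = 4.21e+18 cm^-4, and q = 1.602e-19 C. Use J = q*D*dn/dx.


Step 1: J = q * D * (dn/dx)
Step 2: J = 1.602e-19 * 10.6 * 4.21e+18
Step 3: J = 7.15e+00 A/cm^2

7.15e+00


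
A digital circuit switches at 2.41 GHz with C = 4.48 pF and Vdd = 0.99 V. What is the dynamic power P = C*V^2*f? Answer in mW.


Step 1: V^2 = 0.99^2 = 0.9801 V^2
Step 2: P = C*V^2*f = 4.48e-12 F * 0.9801 * 2.41e9 Hz
Step 3: P = 1.058194368e-02 W
Step 4: P = 10.582 mW

10.582


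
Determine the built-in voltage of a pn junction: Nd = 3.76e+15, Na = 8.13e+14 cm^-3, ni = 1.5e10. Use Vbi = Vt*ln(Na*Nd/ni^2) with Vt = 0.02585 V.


Step 1: Compute Na*Nd/ni^2 = 8.13e+14 * 3.76e+15 / (1.5e10)^2 = 1.3586e+10
Step 2: ln(1.3586e+10) = 23.3323
Step 3: Vbi = 0.02585 * 23.3323 = 0.603 V

0.603
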